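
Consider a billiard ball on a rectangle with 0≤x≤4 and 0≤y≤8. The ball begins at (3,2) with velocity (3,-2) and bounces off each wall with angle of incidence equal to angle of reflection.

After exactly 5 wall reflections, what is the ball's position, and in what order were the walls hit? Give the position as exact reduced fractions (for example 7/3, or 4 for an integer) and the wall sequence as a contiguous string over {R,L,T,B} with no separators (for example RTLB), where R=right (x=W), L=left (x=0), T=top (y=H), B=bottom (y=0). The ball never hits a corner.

Final position: (0,20/3)
Wall sequence: RBLRL

1. t=1/3 → R at (4,4/3); v=(-3,-2)
2. t=2/3 → B at (2,0); v=(-3,2)
3. t=2/3 → L at (0,4/3); v=(3,2)
4. t=4/3 → R at (4,4); v=(-3,2)
5. t=4/3 → L at (0,20/3); v=(3,2)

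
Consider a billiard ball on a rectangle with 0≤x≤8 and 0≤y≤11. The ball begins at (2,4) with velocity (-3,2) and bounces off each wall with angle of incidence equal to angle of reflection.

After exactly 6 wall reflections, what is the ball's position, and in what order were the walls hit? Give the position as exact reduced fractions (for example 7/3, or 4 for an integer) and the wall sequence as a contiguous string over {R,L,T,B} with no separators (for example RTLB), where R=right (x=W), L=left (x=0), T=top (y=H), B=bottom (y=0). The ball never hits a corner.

Final position: (7,0)
Wall sequence: LRTLRB

1. t=2/3 → L at (0,16/3); v=(3,2)
2. t=8/3 → R at (8,32/3); v=(-3,2)
3. t=1/6 → T at (15/2,11); v=(-3,-2)
4. t=5/2 → L at (0,6); v=(3,-2)
5. t=8/3 → R at (8,2/3); v=(-3,-2)
6. t=1/3 → B at (7,0); v=(-3,2)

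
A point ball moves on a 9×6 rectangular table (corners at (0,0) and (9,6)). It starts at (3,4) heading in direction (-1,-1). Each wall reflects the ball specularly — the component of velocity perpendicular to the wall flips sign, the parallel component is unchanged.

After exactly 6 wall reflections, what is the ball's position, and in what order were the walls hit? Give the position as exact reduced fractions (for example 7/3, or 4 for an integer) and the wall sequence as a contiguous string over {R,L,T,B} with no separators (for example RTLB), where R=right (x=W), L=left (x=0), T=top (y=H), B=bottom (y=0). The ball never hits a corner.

Final position: (0,5)
Wall sequence: LBTRBL

1. t=3 → L at (0,1); v=(1,-1)
2. t=1 → B at (1,0); v=(1,1)
3. t=6 → T at (7,6); v=(1,-1)
4. t=2 → R at (9,4); v=(-1,-1)
5. t=4 → B at (5,0); v=(-1,1)
6. t=5 → L at (0,5); v=(1,1)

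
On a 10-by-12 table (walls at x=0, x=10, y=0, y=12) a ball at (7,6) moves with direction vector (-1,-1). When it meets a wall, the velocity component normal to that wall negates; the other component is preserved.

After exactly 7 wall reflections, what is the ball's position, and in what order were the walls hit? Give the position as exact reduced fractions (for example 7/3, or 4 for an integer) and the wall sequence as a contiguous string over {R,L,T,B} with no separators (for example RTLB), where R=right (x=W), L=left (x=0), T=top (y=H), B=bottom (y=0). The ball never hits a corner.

Final position: (10,7)
Wall sequence: BLRTLBR

1. t=6 → B at (1,0); v=(-1,1)
2. t=1 → L at (0,1); v=(1,1)
3. t=10 → R at (10,11); v=(-1,1)
4. t=1 → T at (9,12); v=(-1,-1)
5. t=9 → L at (0,3); v=(1,-1)
6. t=3 → B at (3,0); v=(1,1)
7. t=7 → R at (10,7); v=(-1,1)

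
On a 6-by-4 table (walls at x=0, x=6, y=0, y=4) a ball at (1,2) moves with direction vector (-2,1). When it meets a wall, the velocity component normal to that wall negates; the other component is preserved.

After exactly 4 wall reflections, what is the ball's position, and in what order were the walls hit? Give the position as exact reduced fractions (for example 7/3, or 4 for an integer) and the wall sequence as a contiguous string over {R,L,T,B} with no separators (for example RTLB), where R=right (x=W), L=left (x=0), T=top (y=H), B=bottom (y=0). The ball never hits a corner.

Final position: (1,0)
Wall sequence: LTRB

1. t=1/2 → L at (0,5/2); v=(2,1)
2. t=3/2 → T at (3,4); v=(2,-1)
3. t=3/2 → R at (6,5/2); v=(-2,-1)
4. t=5/2 → B at (1,0); v=(-2,1)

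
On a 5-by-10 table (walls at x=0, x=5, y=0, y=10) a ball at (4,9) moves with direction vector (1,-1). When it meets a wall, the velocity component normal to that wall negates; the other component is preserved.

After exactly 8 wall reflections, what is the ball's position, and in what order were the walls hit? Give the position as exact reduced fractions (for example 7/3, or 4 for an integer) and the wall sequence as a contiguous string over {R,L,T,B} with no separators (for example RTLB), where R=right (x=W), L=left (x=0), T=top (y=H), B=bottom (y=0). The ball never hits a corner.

1. t=1 → R at (5,8); v=(-1,-1)
2. t=5 → L at (0,3); v=(1,-1)
3. t=3 → B at (3,0); v=(1,1)
4. t=2 → R at (5,2); v=(-1,1)
5. t=5 → L at (0,7); v=(1,1)
6. t=3 → T at (3,10); v=(1,-1)
7. t=2 → R at (5,8); v=(-1,-1)
8. t=5 → L at (0,3); v=(1,-1)

Final position: (0,3)
Wall sequence: RLBRLTRL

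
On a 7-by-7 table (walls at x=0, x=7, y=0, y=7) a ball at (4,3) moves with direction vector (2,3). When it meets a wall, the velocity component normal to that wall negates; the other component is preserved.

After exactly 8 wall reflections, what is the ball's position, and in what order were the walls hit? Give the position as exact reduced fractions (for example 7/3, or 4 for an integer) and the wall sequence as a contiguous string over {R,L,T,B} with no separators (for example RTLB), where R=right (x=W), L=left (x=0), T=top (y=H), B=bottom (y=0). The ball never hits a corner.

1. t=4/3 → T at (20/3,7); v=(2,-3)
2. t=1/6 → R at (7,13/2); v=(-2,-3)
3. t=13/6 → B at (8/3,0); v=(-2,3)
4. t=4/3 → L at (0,4); v=(2,3)
5. t=1 → T at (2,7); v=(2,-3)
6. t=7/3 → B at (20/3,0); v=(2,3)
7. t=1/6 → R at (7,1/2); v=(-2,3)
8. t=13/6 → T at (8/3,7); v=(-2,-3)

Final position: (8/3,7)
Wall sequence: TRBLTBRT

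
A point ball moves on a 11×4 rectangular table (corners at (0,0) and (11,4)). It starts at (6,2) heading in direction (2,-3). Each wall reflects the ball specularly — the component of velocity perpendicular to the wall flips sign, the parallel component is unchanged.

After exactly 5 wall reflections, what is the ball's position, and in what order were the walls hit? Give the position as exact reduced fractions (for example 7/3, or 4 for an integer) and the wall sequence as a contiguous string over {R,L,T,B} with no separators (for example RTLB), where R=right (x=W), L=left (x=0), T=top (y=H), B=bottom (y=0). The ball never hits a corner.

Final position: (20/3,4)
Wall sequence: BTRBT

1. t=2/3 → B at (22/3,0); v=(2,3)
2. t=4/3 → T at (10,4); v=(2,-3)
3. t=1/2 → R at (11,5/2); v=(-2,-3)
4. t=5/6 → B at (28/3,0); v=(-2,3)
5. t=4/3 → T at (20/3,4); v=(-2,-3)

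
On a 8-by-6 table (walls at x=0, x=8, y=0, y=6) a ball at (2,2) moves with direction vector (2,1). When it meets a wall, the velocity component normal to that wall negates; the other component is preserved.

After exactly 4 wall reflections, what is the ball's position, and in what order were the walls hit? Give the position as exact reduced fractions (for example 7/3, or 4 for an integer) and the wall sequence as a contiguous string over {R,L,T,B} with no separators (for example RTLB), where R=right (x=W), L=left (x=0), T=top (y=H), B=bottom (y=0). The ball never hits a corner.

Final position: (6,0)
Wall sequence: RTLB

1. t=3 → R at (8,5); v=(-2,1)
2. t=1 → T at (6,6); v=(-2,-1)
3. t=3 → L at (0,3); v=(2,-1)
4. t=3 → B at (6,0); v=(2,1)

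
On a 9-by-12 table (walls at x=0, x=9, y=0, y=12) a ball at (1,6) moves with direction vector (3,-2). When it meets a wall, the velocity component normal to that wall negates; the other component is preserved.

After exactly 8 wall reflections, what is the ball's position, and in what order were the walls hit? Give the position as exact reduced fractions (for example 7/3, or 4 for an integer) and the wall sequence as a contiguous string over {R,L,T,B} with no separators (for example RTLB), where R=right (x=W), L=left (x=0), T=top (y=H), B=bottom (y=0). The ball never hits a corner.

Final position: (8,0)
Wall sequence: RBLRTLRB

1. t=8/3 → R at (9,2/3); v=(-3,-2)
2. t=1/3 → B at (8,0); v=(-3,2)
3. t=8/3 → L at (0,16/3); v=(3,2)
4. t=3 → R at (9,34/3); v=(-3,2)
5. t=1/3 → T at (8,12); v=(-3,-2)
6. t=8/3 → L at (0,20/3); v=(3,-2)
7. t=3 → R at (9,2/3); v=(-3,-2)
8. t=1/3 → B at (8,0); v=(-3,2)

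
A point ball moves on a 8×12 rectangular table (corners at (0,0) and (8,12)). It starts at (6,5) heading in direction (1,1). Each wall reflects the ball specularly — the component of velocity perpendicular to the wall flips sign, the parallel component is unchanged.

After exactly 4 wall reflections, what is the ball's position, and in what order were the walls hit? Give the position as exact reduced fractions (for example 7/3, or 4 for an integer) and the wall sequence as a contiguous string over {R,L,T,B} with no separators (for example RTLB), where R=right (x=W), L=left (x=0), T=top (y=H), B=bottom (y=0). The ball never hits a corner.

Final position: (8,1)
Wall sequence: RTLR

1. t=2 → R at (8,7); v=(-1,1)
2. t=5 → T at (3,12); v=(-1,-1)
3. t=3 → L at (0,9); v=(1,-1)
4. t=8 → R at (8,1); v=(-1,-1)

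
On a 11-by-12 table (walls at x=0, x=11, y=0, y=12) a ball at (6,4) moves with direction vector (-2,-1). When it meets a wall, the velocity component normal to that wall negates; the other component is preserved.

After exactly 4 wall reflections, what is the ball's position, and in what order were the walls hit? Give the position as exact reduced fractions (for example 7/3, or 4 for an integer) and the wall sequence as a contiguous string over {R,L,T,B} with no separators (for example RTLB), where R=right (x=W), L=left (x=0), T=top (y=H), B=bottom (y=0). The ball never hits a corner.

Final position: (0,10)
Wall sequence: LBRL

1. t=3 → L at (0,1); v=(2,-1)
2. t=1 → B at (2,0); v=(2,1)
3. t=9/2 → R at (11,9/2); v=(-2,1)
4. t=11/2 → L at (0,10); v=(2,1)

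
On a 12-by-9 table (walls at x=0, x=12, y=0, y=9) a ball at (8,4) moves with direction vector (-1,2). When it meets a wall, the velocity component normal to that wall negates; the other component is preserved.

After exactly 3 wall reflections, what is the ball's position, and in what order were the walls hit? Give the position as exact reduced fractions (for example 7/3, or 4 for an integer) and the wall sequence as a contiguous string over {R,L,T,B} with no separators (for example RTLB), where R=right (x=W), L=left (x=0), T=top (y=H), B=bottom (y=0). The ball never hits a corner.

1. t=5/2 → T at (11/2,9); v=(-1,-2)
2. t=9/2 → B at (1,0); v=(-1,2)
3. t=1 → L at (0,2); v=(1,2)

Final position: (0,2)
Wall sequence: TBL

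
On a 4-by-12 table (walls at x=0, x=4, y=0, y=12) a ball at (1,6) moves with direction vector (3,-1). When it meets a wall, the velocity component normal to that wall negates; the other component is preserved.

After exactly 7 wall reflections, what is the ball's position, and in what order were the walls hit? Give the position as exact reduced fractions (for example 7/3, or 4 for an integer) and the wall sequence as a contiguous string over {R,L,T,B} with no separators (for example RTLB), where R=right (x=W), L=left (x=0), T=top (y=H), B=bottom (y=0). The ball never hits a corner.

Final position: (0,5/3)
Wall sequence: RLRLBRL

1. t=1 → R at (4,5); v=(-3,-1)
2. t=4/3 → L at (0,11/3); v=(3,-1)
3. t=4/3 → R at (4,7/3); v=(-3,-1)
4. t=4/3 → L at (0,1); v=(3,-1)
5. t=1 → B at (3,0); v=(3,1)
6. t=1/3 → R at (4,1/3); v=(-3,1)
7. t=4/3 → L at (0,5/3); v=(3,1)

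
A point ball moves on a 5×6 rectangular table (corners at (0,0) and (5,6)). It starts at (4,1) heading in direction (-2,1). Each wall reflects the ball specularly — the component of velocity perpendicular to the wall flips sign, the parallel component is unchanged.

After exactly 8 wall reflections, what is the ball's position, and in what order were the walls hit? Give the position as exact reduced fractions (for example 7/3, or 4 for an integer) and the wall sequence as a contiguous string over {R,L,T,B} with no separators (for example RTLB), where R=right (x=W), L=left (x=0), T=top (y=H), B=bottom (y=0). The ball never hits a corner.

Final position: (5,7/2)
Wall sequence: LRTLRBLR

1. t=2 → L at (0,3); v=(2,1)
2. t=5/2 → R at (5,11/2); v=(-2,1)
3. t=1/2 → T at (4,6); v=(-2,-1)
4. t=2 → L at (0,4); v=(2,-1)
5. t=5/2 → R at (5,3/2); v=(-2,-1)
6. t=3/2 → B at (2,0); v=(-2,1)
7. t=1 → L at (0,1); v=(2,1)
8. t=5/2 → R at (5,7/2); v=(-2,1)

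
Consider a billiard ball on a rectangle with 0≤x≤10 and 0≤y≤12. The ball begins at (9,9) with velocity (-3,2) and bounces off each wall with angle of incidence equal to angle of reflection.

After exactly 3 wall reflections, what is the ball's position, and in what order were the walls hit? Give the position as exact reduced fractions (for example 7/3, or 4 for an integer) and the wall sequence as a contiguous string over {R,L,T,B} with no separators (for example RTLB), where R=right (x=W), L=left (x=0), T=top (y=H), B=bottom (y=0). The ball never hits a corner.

1. t=3/2 → T at (9/2,12); v=(-3,-2)
2. t=3/2 → L at (0,9); v=(3,-2)
3. t=10/3 → R at (10,7/3); v=(-3,-2)

Final position: (10,7/3)
Wall sequence: TLR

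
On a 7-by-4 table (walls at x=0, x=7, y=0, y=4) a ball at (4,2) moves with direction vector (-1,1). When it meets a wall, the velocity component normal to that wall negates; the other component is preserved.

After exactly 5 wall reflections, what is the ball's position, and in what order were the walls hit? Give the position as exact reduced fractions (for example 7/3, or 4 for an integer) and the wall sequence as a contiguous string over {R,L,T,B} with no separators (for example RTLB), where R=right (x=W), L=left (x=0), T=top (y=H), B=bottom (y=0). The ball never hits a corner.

Final position: (7,3)
Wall sequence: TLBTR

1. t=2 → T at (2,4); v=(-1,-1)
2. t=2 → L at (0,2); v=(1,-1)
3. t=2 → B at (2,0); v=(1,1)
4. t=4 → T at (6,4); v=(1,-1)
5. t=1 → R at (7,3); v=(-1,-1)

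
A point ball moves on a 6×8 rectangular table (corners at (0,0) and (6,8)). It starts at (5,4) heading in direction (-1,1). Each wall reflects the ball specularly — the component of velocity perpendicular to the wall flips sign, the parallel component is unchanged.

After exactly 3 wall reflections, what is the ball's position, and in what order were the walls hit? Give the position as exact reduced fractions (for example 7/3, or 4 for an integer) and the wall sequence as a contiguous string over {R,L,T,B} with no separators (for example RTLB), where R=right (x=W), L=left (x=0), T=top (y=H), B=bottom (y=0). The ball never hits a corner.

Final position: (6,1)
Wall sequence: TLR

1. t=4 → T at (1,8); v=(-1,-1)
2. t=1 → L at (0,7); v=(1,-1)
3. t=6 → R at (6,1); v=(-1,-1)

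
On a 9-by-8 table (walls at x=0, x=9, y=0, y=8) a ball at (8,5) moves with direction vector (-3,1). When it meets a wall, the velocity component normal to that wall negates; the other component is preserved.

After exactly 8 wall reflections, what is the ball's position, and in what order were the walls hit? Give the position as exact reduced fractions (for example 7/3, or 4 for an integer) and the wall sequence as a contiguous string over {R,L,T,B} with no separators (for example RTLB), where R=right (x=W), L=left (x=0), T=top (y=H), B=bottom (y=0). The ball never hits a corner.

1. t=8/3 → L at (0,23/3); v=(3,1)
2. t=1/3 → T at (1,8); v=(3,-1)
3. t=8/3 → R at (9,16/3); v=(-3,-1)
4. t=3 → L at (0,7/3); v=(3,-1)
5. t=7/3 → B at (7,0); v=(3,1)
6. t=2/3 → R at (9,2/3); v=(-3,1)
7. t=3 → L at (0,11/3); v=(3,1)
8. t=3 → R at (9,20/3); v=(-3,1)

Final position: (9,20/3)
Wall sequence: LTRLBRLR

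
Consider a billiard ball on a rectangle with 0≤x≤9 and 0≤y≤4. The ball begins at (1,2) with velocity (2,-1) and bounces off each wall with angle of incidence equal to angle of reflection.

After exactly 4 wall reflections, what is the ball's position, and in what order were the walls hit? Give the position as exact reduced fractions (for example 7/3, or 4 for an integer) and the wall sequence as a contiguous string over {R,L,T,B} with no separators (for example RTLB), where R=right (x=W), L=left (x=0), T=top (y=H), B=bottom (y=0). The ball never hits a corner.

Final position: (0,3/2)
Wall sequence: BRTL

1. t=2 → B at (5,0); v=(2,1)
2. t=2 → R at (9,2); v=(-2,1)
3. t=2 → T at (5,4); v=(-2,-1)
4. t=5/2 → L at (0,3/2); v=(2,-1)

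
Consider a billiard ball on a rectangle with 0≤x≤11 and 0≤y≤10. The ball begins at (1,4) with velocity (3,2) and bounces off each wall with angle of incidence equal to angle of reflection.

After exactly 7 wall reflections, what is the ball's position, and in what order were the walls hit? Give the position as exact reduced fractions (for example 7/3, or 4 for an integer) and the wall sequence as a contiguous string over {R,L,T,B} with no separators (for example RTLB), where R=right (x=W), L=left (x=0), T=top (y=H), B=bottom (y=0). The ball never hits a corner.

Final position: (0,22/3)
Wall sequence: TRLBRTL

1. t=3 → T at (10,10); v=(3,-2)
2. t=1/3 → R at (11,28/3); v=(-3,-2)
3. t=11/3 → L at (0,2); v=(3,-2)
4. t=1 → B at (3,0); v=(3,2)
5. t=8/3 → R at (11,16/3); v=(-3,2)
6. t=7/3 → T at (4,10); v=(-3,-2)
7. t=4/3 → L at (0,22/3); v=(3,-2)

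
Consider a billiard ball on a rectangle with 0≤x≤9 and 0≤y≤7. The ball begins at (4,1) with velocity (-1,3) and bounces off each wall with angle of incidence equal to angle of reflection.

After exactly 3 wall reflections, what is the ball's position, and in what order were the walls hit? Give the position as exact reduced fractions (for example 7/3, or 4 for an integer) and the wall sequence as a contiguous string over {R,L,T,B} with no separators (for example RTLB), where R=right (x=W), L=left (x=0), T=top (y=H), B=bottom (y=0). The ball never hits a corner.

1. t=2 → T at (2,7); v=(-1,-3)
2. t=2 → L at (0,1); v=(1,-3)
3. t=1/3 → B at (1/3,0); v=(1,3)

Final position: (1/3,0)
Wall sequence: TLB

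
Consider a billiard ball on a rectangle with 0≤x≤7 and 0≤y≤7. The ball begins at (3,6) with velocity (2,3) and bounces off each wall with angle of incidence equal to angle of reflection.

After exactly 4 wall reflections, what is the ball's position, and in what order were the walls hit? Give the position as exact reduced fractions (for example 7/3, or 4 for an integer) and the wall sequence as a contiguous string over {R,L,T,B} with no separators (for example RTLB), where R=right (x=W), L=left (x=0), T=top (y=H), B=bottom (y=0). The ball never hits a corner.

1. t=1/3 → T at (11/3,7); v=(2,-3)
2. t=5/3 → R at (7,2); v=(-2,-3)
3. t=2/3 → B at (17/3,0); v=(-2,3)
4. t=7/3 → T at (1,7); v=(-2,-3)

Final position: (1,7)
Wall sequence: TRBT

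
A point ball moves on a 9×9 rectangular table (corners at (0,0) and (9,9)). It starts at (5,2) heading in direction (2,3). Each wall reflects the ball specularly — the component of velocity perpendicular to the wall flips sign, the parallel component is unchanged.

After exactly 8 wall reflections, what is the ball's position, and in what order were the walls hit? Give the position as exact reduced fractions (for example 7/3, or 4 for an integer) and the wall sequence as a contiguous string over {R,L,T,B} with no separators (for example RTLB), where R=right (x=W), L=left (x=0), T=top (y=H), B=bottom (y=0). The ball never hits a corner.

Final position: (7/3,9)
Wall sequence: RTBLTRBT

1. t=2 → R at (9,8); v=(-2,3)
2. t=1/3 → T at (25/3,9); v=(-2,-3)
3. t=3 → B at (7/3,0); v=(-2,3)
4. t=7/6 → L at (0,7/2); v=(2,3)
5. t=11/6 → T at (11/3,9); v=(2,-3)
6. t=8/3 → R at (9,1); v=(-2,-3)
7. t=1/3 → B at (25/3,0); v=(-2,3)
8. t=3 → T at (7/3,9); v=(-2,-3)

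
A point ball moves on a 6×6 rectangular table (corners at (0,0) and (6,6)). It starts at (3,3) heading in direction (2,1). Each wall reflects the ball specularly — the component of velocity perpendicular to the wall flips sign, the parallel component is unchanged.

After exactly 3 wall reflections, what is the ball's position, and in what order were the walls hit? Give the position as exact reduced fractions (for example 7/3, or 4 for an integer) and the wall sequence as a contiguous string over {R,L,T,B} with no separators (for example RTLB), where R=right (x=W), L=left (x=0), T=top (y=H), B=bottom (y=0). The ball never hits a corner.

1. t=3/2 → R at (6,9/2); v=(-2,1)
2. t=3/2 → T at (3,6); v=(-2,-1)
3. t=3/2 → L at (0,9/2); v=(2,-1)

Final position: (0,9/2)
Wall sequence: RTL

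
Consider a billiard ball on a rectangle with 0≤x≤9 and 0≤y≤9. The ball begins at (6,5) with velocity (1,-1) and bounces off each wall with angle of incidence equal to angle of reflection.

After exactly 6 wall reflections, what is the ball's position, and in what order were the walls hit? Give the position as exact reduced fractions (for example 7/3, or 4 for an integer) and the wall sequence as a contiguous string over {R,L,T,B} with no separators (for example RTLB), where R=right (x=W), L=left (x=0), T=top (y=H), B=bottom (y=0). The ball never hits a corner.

1. t=3 → R at (9,2); v=(-1,-1)
2. t=2 → B at (7,0); v=(-1,1)
3. t=7 → L at (0,7); v=(1,1)
4. t=2 → T at (2,9); v=(1,-1)
5. t=7 → R at (9,2); v=(-1,-1)
6. t=2 → B at (7,0); v=(-1,1)

Final position: (7,0)
Wall sequence: RBLTRB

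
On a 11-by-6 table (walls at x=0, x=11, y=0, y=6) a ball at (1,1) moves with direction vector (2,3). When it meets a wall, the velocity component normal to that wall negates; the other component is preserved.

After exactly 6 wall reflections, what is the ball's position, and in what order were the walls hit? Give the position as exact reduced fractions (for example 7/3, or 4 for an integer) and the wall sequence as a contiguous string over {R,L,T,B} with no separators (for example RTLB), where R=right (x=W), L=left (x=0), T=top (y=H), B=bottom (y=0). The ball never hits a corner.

1. t=5/3 → T at (13/3,6); v=(2,-3)
2. t=2 → B at (25/3,0); v=(2,3)
3. t=4/3 → R at (11,4); v=(-2,3)
4. t=2/3 → T at (29/3,6); v=(-2,-3)
5. t=2 → B at (17/3,0); v=(-2,3)
6. t=2 → T at (5/3,6); v=(-2,-3)

Final position: (5/3,6)
Wall sequence: TBRTBT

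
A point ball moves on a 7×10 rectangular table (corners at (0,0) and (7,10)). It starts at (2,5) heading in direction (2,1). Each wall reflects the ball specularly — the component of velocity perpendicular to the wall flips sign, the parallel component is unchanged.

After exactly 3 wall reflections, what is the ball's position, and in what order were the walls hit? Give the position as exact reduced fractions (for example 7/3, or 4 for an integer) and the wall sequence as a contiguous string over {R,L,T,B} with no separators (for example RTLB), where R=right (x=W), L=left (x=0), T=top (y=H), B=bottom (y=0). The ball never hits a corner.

1. t=5/2 → R at (7,15/2); v=(-2,1)
2. t=5/2 → T at (2,10); v=(-2,-1)
3. t=1 → L at (0,9); v=(2,-1)

Final position: (0,9)
Wall sequence: RTL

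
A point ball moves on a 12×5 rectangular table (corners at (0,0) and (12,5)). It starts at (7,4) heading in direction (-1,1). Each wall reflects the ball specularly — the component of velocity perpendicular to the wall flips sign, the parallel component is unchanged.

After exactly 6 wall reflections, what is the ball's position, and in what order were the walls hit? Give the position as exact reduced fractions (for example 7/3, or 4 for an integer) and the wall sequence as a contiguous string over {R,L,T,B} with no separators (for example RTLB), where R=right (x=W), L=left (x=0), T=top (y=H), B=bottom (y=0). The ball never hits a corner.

Final position: (12,3)
Wall sequence: TBLTBR

1. t=1 → T at (6,5); v=(-1,-1)
2. t=5 → B at (1,0); v=(-1,1)
3. t=1 → L at (0,1); v=(1,1)
4. t=4 → T at (4,5); v=(1,-1)
5. t=5 → B at (9,0); v=(1,1)
6. t=3 → R at (12,3); v=(-1,1)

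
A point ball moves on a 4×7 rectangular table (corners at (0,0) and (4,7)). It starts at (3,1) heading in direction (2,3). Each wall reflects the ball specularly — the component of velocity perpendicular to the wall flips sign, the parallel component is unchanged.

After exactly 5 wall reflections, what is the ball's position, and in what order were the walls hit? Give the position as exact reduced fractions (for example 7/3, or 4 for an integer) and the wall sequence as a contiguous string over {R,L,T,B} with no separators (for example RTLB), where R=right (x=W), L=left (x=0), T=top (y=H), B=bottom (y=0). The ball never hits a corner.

1. t=1/2 → R at (4,5/2); v=(-2,3)
2. t=3/2 → T at (1,7); v=(-2,-3)
3. t=1/2 → L at (0,11/2); v=(2,-3)
4. t=11/6 → B at (11/3,0); v=(2,3)
5. t=1/6 → R at (4,1/2); v=(-2,3)

Final position: (4,1/2)
Wall sequence: RTLBR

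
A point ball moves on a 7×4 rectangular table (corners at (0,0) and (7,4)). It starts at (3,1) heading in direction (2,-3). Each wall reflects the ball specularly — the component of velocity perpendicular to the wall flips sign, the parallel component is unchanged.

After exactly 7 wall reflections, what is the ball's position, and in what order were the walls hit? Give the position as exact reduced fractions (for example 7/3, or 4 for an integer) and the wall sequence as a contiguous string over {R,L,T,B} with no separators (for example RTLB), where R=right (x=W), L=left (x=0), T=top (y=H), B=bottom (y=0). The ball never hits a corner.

Final position: (1/3,0)
Wall sequence: BTRBTLB

1. t=1/3 → B at (11/3,0); v=(2,3)
2. t=4/3 → T at (19/3,4); v=(2,-3)
3. t=1/3 → R at (7,3); v=(-2,-3)
4. t=1 → B at (5,0); v=(-2,3)
5. t=4/3 → T at (7/3,4); v=(-2,-3)
6. t=7/6 → L at (0,1/2); v=(2,-3)
7. t=1/6 → B at (1/3,0); v=(2,3)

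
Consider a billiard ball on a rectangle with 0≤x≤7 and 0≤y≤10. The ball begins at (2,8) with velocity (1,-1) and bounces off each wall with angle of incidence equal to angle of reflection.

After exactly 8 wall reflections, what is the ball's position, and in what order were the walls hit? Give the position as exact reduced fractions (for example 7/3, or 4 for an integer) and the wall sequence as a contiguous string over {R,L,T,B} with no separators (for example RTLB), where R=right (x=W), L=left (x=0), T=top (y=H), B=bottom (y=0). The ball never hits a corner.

1. t=5 → R at (7,3); v=(-1,-1)
2. t=3 → B at (4,0); v=(-1,1)
3. t=4 → L at (0,4); v=(1,1)
4. t=6 → T at (6,10); v=(1,-1)
5. t=1 → R at (7,9); v=(-1,-1)
6. t=7 → L at (0,2); v=(1,-1)
7. t=2 → B at (2,0); v=(1,1)
8. t=5 → R at (7,5); v=(-1,1)

Final position: (7,5)
Wall sequence: RBLTRLBR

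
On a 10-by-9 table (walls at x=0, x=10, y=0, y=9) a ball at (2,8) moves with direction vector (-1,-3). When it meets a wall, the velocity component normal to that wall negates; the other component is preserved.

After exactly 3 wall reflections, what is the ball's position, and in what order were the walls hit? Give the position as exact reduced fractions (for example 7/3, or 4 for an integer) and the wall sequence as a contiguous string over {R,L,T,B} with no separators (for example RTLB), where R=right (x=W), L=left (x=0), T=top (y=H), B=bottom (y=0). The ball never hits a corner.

1. t=2 → L at (0,2); v=(1,-3)
2. t=2/3 → B at (2/3,0); v=(1,3)
3. t=3 → T at (11/3,9); v=(1,-3)

Final position: (11/3,9)
Wall sequence: LBT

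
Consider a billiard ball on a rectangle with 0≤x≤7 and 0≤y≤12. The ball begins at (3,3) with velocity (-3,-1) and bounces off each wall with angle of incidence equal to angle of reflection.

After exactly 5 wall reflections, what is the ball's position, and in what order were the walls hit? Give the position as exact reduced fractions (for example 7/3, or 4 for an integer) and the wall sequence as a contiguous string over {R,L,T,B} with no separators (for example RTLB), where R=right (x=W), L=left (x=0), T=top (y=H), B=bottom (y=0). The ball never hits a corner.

Final position: (7,5)
Wall sequence: LBRLR

1. t=1 → L at (0,2); v=(3,-1)
2. t=2 → B at (6,0); v=(3,1)
3. t=1/3 → R at (7,1/3); v=(-3,1)
4. t=7/3 → L at (0,8/3); v=(3,1)
5. t=7/3 → R at (7,5); v=(-3,1)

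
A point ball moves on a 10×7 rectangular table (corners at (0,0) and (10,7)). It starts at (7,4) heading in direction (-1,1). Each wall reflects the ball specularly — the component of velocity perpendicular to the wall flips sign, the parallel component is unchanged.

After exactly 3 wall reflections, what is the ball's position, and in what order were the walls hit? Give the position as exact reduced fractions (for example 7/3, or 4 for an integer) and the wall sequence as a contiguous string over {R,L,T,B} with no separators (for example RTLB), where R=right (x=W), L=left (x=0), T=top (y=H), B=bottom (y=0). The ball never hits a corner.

Final position: (3,0)
Wall sequence: TLB

1. t=3 → T at (4,7); v=(-1,-1)
2. t=4 → L at (0,3); v=(1,-1)
3. t=3 → B at (3,0); v=(1,1)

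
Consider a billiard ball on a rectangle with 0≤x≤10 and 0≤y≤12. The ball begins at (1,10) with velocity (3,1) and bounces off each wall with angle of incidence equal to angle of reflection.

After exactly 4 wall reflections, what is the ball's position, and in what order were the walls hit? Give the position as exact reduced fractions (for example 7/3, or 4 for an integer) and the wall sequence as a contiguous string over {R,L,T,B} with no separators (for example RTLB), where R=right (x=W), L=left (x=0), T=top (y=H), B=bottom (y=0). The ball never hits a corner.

1. t=2 → T at (7,12); v=(3,-1)
2. t=1 → R at (10,11); v=(-3,-1)
3. t=10/3 → L at (0,23/3); v=(3,-1)
4. t=10/3 → R at (10,13/3); v=(-3,-1)

Final position: (10,13/3)
Wall sequence: TRLR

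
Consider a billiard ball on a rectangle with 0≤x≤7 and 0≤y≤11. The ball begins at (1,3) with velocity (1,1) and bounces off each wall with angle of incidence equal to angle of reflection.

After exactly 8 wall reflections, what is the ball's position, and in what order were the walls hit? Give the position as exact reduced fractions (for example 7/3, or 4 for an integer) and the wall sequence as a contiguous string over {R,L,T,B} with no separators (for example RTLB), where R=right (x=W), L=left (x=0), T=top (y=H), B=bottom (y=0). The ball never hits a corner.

Final position: (7,7)
Wall sequence: RTLBRLTR

1. t=6 → R at (7,9); v=(-1,1)
2. t=2 → T at (5,11); v=(-1,-1)
3. t=5 → L at (0,6); v=(1,-1)
4. t=6 → B at (6,0); v=(1,1)
5. t=1 → R at (7,1); v=(-1,1)
6. t=7 → L at (0,8); v=(1,1)
7. t=3 → T at (3,11); v=(1,-1)
8. t=4 → R at (7,7); v=(-1,-1)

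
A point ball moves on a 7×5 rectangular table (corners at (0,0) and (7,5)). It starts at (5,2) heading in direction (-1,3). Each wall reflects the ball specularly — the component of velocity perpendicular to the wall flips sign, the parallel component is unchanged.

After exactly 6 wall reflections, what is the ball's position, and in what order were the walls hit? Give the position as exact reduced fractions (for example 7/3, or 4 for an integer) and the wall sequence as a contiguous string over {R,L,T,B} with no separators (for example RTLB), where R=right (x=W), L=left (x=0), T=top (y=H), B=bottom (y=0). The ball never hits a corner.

Final position: (8/3,5)
Wall sequence: TBTLBT

1. t=1 → T at (4,5); v=(-1,-3)
2. t=5/3 → B at (7/3,0); v=(-1,3)
3. t=5/3 → T at (2/3,5); v=(-1,-3)
4. t=2/3 → L at (0,3); v=(1,-3)
5. t=1 → B at (1,0); v=(1,3)
6. t=5/3 → T at (8/3,5); v=(1,-3)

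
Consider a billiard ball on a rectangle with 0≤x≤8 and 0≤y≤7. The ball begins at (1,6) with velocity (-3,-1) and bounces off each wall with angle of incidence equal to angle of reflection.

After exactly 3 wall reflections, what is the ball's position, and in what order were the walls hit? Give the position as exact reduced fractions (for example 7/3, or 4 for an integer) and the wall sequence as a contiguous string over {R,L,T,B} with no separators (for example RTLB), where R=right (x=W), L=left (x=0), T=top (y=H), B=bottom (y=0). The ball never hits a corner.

1. t=1/3 → L at (0,17/3); v=(3,-1)
2. t=8/3 → R at (8,3); v=(-3,-1)
3. t=8/3 → L at (0,1/3); v=(3,-1)

Final position: (0,1/3)
Wall sequence: LRL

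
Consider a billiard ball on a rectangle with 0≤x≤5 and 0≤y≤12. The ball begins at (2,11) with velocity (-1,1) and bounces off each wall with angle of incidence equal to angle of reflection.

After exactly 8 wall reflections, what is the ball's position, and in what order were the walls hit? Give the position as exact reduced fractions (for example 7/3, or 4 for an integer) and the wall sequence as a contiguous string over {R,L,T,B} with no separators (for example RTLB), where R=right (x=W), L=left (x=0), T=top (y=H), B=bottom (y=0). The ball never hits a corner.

Final position: (3,12)
Wall sequence: TLRLBRLT

1. t=1 → T at (1,12); v=(-1,-1)
2. t=1 → L at (0,11); v=(1,-1)
3. t=5 → R at (5,6); v=(-1,-1)
4. t=5 → L at (0,1); v=(1,-1)
5. t=1 → B at (1,0); v=(1,1)
6. t=4 → R at (5,4); v=(-1,1)
7. t=5 → L at (0,9); v=(1,1)
8. t=3 → T at (3,12); v=(1,-1)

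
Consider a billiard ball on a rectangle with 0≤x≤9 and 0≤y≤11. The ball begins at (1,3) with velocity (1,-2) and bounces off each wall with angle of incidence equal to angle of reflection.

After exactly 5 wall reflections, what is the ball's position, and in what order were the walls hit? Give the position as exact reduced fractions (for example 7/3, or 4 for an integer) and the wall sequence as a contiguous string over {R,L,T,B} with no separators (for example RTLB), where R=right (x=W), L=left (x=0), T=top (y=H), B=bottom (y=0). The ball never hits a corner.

Final position: (0,9)
Wall sequence: BTRBL

1. t=3/2 → B at (5/2,0); v=(1,2)
2. t=11/2 → T at (8,11); v=(1,-2)
3. t=1 → R at (9,9); v=(-1,-2)
4. t=9/2 → B at (9/2,0); v=(-1,2)
5. t=9/2 → L at (0,9); v=(1,2)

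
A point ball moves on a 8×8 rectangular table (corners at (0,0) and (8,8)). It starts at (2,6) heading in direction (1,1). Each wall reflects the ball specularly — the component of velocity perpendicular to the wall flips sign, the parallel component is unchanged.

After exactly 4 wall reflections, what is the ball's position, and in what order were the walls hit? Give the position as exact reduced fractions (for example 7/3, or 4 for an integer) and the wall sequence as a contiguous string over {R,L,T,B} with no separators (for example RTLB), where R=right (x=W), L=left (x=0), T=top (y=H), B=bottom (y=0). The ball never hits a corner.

1. t=2 → T at (4,8); v=(1,-1)
2. t=4 → R at (8,4); v=(-1,-1)
3. t=4 → B at (4,0); v=(-1,1)
4. t=4 → L at (0,4); v=(1,1)

Final position: (0,4)
Wall sequence: TRBL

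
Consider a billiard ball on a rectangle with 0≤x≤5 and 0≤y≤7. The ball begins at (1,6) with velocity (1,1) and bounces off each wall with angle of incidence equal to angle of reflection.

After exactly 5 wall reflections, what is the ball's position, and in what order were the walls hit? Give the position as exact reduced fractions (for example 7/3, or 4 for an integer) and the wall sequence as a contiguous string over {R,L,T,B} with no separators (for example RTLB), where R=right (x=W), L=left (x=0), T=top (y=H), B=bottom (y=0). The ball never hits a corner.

Final position: (5,6)
Wall sequence: TRBLR

1. t=1 → T at (2,7); v=(1,-1)
2. t=3 → R at (5,4); v=(-1,-1)
3. t=4 → B at (1,0); v=(-1,1)
4. t=1 → L at (0,1); v=(1,1)
5. t=5 → R at (5,6); v=(-1,1)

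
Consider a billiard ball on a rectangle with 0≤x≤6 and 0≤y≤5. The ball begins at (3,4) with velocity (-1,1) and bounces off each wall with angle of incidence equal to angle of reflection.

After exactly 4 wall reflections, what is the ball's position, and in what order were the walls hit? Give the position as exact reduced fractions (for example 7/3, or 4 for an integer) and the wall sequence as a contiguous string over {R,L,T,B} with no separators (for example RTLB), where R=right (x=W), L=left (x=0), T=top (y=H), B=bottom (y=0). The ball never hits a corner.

Final position: (6,3)
Wall sequence: TLBR

1. t=1 → T at (2,5); v=(-1,-1)
2. t=2 → L at (0,3); v=(1,-1)
3. t=3 → B at (3,0); v=(1,1)
4. t=3 → R at (6,3); v=(-1,1)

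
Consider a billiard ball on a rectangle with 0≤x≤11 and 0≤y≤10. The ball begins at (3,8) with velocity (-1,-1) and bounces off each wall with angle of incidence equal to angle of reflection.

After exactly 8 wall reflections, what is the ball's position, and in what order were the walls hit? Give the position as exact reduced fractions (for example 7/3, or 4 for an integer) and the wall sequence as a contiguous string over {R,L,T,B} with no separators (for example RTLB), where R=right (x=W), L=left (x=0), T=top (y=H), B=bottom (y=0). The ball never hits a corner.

Final position: (9,10)
Wall sequence: LBRTLBRT

1. t=3 → L at (0,5); v=(1,-1)
2. t=5 → B at (5,0); v=(1,1)
3. t=6 → R at (11,6); v=(-1,1)
4. t=4 → T at (7,10); v=(-1,-1)
5. t=7 → L at (0,3); v=(1,-1)
6. t=3 → B at (3,0); v=(1,1)
7. t=8 → R at (11,8); v=(-1,1)
8. t=2 → T at (9,10); v=(-1,-1)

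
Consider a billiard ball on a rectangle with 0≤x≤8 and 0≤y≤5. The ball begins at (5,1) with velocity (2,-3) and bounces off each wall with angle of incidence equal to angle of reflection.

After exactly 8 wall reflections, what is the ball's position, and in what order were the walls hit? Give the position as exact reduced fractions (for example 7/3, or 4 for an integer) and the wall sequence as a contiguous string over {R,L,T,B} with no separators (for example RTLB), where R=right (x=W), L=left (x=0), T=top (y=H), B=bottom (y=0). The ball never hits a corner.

Final position: (19/3,5)
Wall sequence: BRTBTLBT

1. t=1/3 → B at (17/3,0); v=(2,3)
2. t=7/6 → R at (8,7/2); v=(-2,3)
3. t=1/2 → T at (7,5); v=(-2,-3)
4. t=5/3 → B at (11/3,0); v=(-2,3)
5. t=5/3 → T at (1/3,5); v=(-2,-3)
6. t=1/6 → L at (0,9/2); v=(2,-3)
7. t=3/2 → B at (3,0); v=(2,3)
8. t=5/3 → T at (19/3,5); v=(2,-3)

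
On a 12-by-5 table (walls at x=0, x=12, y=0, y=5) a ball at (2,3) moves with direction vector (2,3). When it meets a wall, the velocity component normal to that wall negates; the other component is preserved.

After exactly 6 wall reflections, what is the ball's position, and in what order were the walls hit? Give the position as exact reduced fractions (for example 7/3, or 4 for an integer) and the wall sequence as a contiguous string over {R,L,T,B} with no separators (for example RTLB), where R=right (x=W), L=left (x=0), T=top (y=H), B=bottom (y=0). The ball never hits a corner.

1. t=2/3 → T at (10/3,5); v=(2,-3)
2. t=5/3 → B at (20/3,0); v=(2,3)
3. t=5/3 → T at (10,5); v=(2,-3)
4. t=1 → R at (12,2); v=(-2,-3)
5. t=2/3 → B at (32/3,0); v=(-2,3)
6. t=5/3 → T at (22/3,5); v=(-2,-3)

Final position: (22/3,5)
Wall sequence: TBTRBT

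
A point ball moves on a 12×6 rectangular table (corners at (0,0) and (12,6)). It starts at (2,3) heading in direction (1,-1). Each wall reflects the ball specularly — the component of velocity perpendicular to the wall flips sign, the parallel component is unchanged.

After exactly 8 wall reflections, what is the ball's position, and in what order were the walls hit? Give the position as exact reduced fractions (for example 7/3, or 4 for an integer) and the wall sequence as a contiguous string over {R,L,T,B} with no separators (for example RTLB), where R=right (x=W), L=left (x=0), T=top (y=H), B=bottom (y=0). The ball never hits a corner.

Final position: (11,6)
Wall sequence: BTRBTLBT

1. t=3 → B at (5,0); v=(1,1)
2. t=6 → T at (11,6); v=(1,-1)
3. t=1 → R at (12,5); v=(-1,-1)
4. t=5 → B at (7,0); v=(-1,1)
5. t=6 → T at (1,6); v=(-1,-1)
6. t=1 → L at (0,5); v=(1,-1)
7. t=5 → B at (5,0); v=(1,1)
8. t=6 → T at (11,6); v=(1,-1)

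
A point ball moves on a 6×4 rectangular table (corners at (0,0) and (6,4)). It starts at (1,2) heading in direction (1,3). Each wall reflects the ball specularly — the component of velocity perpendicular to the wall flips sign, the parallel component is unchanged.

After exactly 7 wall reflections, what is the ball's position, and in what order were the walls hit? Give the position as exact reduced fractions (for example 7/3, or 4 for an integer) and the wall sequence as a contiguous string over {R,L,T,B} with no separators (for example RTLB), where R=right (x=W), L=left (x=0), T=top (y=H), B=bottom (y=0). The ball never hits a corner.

Final position: (11/3,0)
Wall sequence: TBTBRTB

1. t=2/3 → T at (5/3,4); v=(1,-3)
2. t=4/3 → B at (3,0); v=(1,3)
3. t=4/3 → T at (13/3,4); v=(1,-3)
4. t=4/3 → B at (17/3,0); v=(1,3)
5. t=1/3 → R at (6,1); v=(-1,3)
6. t=1 → T at (5,4); v=(-1,-3)
7. t=4/3 → B at (11/3,0); v=(-1,3)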